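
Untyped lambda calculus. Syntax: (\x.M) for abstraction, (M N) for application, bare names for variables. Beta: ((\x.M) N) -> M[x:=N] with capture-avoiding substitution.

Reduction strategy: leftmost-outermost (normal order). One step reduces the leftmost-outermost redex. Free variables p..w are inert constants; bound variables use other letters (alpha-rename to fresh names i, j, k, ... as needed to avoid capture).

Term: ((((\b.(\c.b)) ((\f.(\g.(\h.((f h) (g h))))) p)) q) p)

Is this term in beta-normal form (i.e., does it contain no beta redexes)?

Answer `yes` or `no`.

Term: ((((\b.(\c.b)) ((\f.(\g.(\h.((f h) (g h))))) p)) q) p)
Found 2 beta redex(es).

Answer: no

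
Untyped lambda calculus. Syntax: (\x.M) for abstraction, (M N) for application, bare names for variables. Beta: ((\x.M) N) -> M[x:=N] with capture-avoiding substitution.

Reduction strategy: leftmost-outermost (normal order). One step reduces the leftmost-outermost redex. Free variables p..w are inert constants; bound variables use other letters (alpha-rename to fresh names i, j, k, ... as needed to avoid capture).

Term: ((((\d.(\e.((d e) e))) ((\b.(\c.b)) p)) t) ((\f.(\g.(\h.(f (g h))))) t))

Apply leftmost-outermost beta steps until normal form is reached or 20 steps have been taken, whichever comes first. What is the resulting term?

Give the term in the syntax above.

Answer: ((p t) (\g.(\h.(t (g h)))))

Derivation:
Step 0: ((((\d.(\e.((d e) e))) ((\b.(\c.b)) p)) t) ((\f.(\g.(\h.(f (g h))))) t))
Step 1: (((\e.((((\b.(\c.b)) p) e) e)) t) ((\f.(\g.(\h.(f (g h))))) t))
Step 2: (((((\b.(\c.b)) p) t) t) ((\f.(\g.(\h.(f (g h))))) t))
Step 3: ((((\c.p) t) t) ((\f.(\g.(\h.(f (g h))))) t))
Step 4: ((p t) ((\f.(\g.(\h.(f (g h))))) t))
Step 5: ((p t) (\g.(\h.(t (g h)))))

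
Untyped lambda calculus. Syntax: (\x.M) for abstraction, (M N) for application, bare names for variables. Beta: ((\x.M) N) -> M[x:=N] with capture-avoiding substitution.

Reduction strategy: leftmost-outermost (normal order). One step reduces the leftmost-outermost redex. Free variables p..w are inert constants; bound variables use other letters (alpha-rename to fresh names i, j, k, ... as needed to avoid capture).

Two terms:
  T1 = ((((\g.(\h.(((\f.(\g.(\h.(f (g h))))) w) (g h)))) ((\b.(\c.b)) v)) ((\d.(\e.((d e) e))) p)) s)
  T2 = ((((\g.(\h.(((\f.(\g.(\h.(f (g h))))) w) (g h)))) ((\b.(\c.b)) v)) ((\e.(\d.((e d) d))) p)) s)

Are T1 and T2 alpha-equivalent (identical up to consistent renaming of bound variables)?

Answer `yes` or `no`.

Answer: yes

Derivation:
Term 1: ((((\g.(\h.(((\f.(\g.(\h.(f (g h))))) w) (g h)))) ((\b.(\c.b)) v)) ((\d.(\e.((d e) e))) p)) s)
Term 2: ((((\g.(\h.(((\f.(\g.(\h.(f (g h))))) w) (g h)))) ((\b.(\c.b)) v)) ((\e.(\d.((e d) d))) p)) s)
Alpha-equivalence: compare structure up to binder renaming.
Result: True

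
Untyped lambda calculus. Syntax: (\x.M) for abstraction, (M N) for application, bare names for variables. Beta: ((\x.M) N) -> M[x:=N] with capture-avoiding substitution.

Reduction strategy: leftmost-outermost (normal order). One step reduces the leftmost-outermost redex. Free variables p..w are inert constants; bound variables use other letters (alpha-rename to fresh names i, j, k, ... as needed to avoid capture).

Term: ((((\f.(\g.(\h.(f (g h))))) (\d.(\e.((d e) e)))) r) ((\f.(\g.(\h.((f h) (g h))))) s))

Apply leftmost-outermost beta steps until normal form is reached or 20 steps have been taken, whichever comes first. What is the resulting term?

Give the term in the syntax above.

Answer: (\e.(((r (\g.(\h.((s h) (g h))))) e) e))

Derivation:
Step 0: ((((\f.(\g.(\h.(f (g h))))) (\d.(\e.((d e) e)))) r) ((\f.(\g.(\h.((f h) (g h))))) s))
Step 1: (((\g.(\h.((\d.(\e.((d e) e))) (g h)))) r) ((\f.(\g.(\h.((f h) (g h))))) s))
Step 2: ((\h.((\d.(\e.((d e) e))) (r h))) ((\f.(\g.(\h.((f h) (g h))))) s))
Step 3: ((\d.(\e.((d e) e))) (r ((\f.(\g.(\h.((f h) (g h))))) s)))
Step 4: (\e.(((r ((\f.(\g.(\h.((f h) (g h))))) s)) e) e))
Step 5: (\e.(((r (\g.(\h.((s h) (g h))))) e) e))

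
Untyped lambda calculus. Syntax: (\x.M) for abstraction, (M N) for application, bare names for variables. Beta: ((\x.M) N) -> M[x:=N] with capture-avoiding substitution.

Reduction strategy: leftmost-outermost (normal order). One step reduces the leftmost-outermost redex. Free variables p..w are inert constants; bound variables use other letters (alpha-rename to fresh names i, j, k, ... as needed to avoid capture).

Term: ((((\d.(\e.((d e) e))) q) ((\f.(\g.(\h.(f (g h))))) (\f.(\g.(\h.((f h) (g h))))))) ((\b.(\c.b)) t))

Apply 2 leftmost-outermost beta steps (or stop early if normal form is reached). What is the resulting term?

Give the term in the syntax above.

Answer: (((q ((\f.(\g.(\h.(f (g h))))) (\f.(\g.(\h.((f h) (g h))))))) ((\f.(\g.(\h.(f (g h))))) (\f.(\g.(\h.((f h) (g h))))))) ((\b.(\c.b)) t))

Derivation:
Step 0: ((((\d.(\e.((d e) e))) q) ((\f.(\g.(\h.(f (g h))))) (\f.(\g.(\h.((f h) (g h))))))) ((\b.(\c.b)) t))
Step 1: (((\e.((q e) e)) ((\f.(\g.(\h.(f (g h))))) (\f.(\g.(\h.((f h) (g h))))))) ((\b.(\c.b)) t))
Step 2: (((q ((\f.(\g.(\h.(f (g h))))) (\f.(\g.(\h.((f h) (g h))))))) ((\f.(\g.(\h.(f (g h))))) (\f.(\g.(\h.((f h) (g h))))))) ((\b.(\c.b)) t))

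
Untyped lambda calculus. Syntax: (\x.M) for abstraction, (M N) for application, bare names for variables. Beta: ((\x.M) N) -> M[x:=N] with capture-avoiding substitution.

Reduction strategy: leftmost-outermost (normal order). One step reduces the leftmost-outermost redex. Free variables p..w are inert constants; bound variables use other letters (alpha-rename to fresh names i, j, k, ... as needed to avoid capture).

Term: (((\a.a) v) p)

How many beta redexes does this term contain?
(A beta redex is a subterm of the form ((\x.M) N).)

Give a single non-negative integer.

Answer: 1

Derivation:
Term: (((\a.a) v) p)
  Redex: ((\a.a) v)
Total redexes: 1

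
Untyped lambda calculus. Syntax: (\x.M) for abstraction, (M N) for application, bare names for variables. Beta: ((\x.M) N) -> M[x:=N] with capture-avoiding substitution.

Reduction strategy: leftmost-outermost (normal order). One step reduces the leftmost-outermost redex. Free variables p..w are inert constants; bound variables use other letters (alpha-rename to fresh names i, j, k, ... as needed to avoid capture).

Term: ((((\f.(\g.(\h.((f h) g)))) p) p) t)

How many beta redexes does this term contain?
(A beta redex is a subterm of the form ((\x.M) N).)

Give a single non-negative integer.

Term: ((((\f.(\g.(\h.((f h) g)))) p) p) t)
  Redex: ((\f.(\g.(\h.((f h) g)))) p)
Total redexes: 1

Answer: 1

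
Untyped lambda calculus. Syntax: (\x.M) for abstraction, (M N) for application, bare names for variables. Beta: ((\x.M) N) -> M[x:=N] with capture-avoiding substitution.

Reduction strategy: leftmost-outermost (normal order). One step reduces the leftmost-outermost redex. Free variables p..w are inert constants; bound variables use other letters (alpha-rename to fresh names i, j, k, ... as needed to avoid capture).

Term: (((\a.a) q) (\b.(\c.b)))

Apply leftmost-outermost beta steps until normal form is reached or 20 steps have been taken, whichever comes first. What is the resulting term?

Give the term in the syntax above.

Answer: (q (\b.(\c.b)))

Derivation:
Step 0: (((\a.a) q) (\b.(\c.b)))
Step 1: (q (\b.(\c.b)))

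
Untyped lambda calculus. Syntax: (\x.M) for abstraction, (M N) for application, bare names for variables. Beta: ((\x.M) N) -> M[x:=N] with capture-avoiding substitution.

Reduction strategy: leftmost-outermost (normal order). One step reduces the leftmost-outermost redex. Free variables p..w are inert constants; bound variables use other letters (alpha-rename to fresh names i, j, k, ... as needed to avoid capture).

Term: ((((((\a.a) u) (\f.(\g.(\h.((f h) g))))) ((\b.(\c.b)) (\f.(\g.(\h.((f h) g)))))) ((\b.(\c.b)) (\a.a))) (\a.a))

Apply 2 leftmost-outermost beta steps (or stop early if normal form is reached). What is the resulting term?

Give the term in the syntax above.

Answer: ((((u (\f.(\g.(\h.((f h) g))))) (\c.(\f.(\g.(\h.((f h) g)))))) ((\b.(\c.b)) (\a.a))) (\a.a))

Derivation:
Step 0: ((((((\a.a) u) (\f.(\g.(\h.((f h) g))))) ((\b.(\c.b)) (\f.(\g.(\h.((f h) g)))))) ((\b.(\c.b)) (\a.a))) (\a.a))
Step 1: ((((u (\f.(\g.(\h.((f h) g))))) ((\b.(\c.b)) (\f.(\g.(\h.((f h) g)))))) ((\b.(\c.b)) (\a.a))) (\a.a))
Step 2: ((((u (\f.(\g.(\h.((f h) g))))) (\c.(\f.(\g.(\h.((f h) g)))))) ((\b.(\c.b)) (\a.a))) (\a.a))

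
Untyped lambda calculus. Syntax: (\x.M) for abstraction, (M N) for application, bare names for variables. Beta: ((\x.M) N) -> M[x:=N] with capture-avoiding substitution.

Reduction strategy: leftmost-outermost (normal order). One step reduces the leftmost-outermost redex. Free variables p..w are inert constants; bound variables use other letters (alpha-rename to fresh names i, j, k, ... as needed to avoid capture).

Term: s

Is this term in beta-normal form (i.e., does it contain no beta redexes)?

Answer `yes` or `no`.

Answer: yes

Derivation:
Term: s
No beta redexes found.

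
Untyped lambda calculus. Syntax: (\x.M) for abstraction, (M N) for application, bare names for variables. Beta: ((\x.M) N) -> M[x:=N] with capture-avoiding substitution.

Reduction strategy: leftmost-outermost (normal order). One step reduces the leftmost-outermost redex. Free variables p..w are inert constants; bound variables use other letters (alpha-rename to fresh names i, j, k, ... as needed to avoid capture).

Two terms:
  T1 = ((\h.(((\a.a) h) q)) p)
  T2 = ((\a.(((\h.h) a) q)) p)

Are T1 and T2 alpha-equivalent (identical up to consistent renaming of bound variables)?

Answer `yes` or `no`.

Term 1: ((\h.(((\a.a) h) q)) p)
Term 2: ((\a.(((\h.h) a) q)) p)
Alpha-equivalence: compare structure up to binder renaming.
Result: True

Answer: yes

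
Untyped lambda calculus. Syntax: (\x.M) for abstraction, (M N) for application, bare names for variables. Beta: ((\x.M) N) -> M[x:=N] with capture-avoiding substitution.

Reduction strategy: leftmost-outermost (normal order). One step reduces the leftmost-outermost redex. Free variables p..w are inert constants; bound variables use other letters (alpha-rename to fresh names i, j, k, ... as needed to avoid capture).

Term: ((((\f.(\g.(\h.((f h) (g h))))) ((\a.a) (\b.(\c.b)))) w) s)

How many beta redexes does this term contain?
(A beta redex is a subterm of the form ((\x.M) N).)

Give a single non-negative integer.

Term: ((((\f.(\g.(\h.((f h) (g h))))) ((\a.a) (\b.(\c.b)))) w) s)
  Redex: ((\f.(\g.(\h.((f h) (g h))))) ((\a.a) (\b.(\c.b))))
  Redex: ((\a.a) (\b.(\c.b)))
Total redexes: 2

Answer: 2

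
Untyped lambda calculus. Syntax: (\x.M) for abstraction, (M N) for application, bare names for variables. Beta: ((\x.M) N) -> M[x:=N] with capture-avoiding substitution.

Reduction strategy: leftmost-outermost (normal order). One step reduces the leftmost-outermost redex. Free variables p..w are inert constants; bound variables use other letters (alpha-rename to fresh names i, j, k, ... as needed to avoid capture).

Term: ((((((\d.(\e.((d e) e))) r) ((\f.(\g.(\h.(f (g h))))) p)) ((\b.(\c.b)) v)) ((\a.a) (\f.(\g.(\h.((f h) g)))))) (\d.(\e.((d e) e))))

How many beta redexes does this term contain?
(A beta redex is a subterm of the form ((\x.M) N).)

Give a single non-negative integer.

Term: ((((((\d.(\e.((d e) e))) r) ((\f.(\g.(\h.(f (g h))))) p)) ((\b.(\c.b)) v)) ((\a.a) (\f.(\g.(\h.((f h) g)))))) (\d.(\e.((d e) e))))
  Redex: ((\d.(\e.((d e) e))) r)
  Redex: ((\f.(\g.(\h.(f (g h))))) p)
  Redex: ((\b.(\c.b)) v)
  Redex: ((\a.a) (\f.(\g.(\h.((f h) g)))))
Total redexes: 4

Answer: 4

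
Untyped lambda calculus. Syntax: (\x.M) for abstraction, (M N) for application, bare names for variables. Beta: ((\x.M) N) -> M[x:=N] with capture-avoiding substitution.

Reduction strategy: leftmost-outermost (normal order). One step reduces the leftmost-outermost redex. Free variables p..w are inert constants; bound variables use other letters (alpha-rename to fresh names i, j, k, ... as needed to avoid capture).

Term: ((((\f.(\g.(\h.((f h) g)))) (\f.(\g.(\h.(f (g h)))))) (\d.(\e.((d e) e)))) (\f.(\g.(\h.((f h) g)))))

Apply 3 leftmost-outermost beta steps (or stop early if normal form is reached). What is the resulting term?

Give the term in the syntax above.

Answer: (((\f.(\g.(\h.(f (g h))))) (\f.(\g.(\h.((f h) g))))) (\d.(\e.((d e) e))))

Derivation:
Step 0: ((((\f.(\g.(\h.((f h) g)))) (\f.(\g.(\h.(f (g h)))))) (\d.(\e.((d e) e)))) (\f.(\g.(\h.((f h) g)))))
Step 1: (((\g.(\h.(((\f.(\g.(\h.(f (g h))))) h) g))) (\d.(\e.((d e) e)))) (\f.(\g.(\h.((f h) g)))))
Step 2: ((\h.(((\f.(\g.(\h.(f (g h))))) h) (\d.(\e.((d e) e))))) (\f.(\g.(\h.((f h) g)))))
Step 3: (((\f.(\g.(\h.(f (g h))))) (\f.(\g.(\h.((f h) g))))) (\d.(\e.((d e) e))))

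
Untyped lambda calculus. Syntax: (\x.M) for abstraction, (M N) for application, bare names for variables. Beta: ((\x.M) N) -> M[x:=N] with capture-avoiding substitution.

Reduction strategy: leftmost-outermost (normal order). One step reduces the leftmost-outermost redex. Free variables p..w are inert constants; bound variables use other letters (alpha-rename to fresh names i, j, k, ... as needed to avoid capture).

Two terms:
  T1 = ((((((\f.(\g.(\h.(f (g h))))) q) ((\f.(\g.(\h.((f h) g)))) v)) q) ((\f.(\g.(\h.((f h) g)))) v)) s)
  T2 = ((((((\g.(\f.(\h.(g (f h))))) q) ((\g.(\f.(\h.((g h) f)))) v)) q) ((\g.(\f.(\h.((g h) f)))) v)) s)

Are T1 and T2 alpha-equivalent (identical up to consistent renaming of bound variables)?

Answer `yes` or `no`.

Answer: yes

Derivation:
Term 1: ((((((\f.(\g.(\h.(f (g h))))) q) ((\f.(\g.(\h.((f h) g)))) v)) q) ((\f.(\g.(\h.((f h) g)))) v)) s)
Term 2: ((((((\g.(\f.(\h.(g (f h))))) q) ((\g.(\f.(\h.((g h) f)))) v)) q) ((\g.(\f.(\h.((g h) f)))) v)) s)
Alpha-equivalence: compare structure up to binder renaming.
Result: True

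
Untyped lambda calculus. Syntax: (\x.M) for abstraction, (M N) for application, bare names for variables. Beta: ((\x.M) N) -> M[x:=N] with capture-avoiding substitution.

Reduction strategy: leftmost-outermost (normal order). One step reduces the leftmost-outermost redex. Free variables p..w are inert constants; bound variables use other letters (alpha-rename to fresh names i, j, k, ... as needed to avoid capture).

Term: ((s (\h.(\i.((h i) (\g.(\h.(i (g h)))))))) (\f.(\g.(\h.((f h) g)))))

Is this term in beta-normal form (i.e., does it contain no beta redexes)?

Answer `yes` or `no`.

Term: ((s (\h.(\i.((h i) (\g.(\h.(i (g h)))))))) (\f.(\g.(\h.((f h) g)))))
No beta redexes found.

Answer: yes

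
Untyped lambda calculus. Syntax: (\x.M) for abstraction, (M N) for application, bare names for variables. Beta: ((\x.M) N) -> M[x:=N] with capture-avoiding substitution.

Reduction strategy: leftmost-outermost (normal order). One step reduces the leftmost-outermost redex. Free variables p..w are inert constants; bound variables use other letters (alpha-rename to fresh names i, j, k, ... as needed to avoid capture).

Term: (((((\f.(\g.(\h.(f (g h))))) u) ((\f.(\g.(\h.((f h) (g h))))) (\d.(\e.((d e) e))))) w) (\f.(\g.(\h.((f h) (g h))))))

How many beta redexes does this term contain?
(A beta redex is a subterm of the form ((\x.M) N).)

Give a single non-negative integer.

Term: (((((\f.(\g.(\h.(f (g h))))) u) ((\f.(\g.(\h.((f h) (g h))))) (\d.(\e.((d e) e))))) w) (\f.(\g.(\h.((f h) (g h))))))
  Redex: ((\f.(\g.(\h.(f (g h))))) u)
  Redex: ((\f.(\g.(\h.((f h) (g h))))) (\d.(\e.((d e) e))))
Total redexes: 2

Answer: 2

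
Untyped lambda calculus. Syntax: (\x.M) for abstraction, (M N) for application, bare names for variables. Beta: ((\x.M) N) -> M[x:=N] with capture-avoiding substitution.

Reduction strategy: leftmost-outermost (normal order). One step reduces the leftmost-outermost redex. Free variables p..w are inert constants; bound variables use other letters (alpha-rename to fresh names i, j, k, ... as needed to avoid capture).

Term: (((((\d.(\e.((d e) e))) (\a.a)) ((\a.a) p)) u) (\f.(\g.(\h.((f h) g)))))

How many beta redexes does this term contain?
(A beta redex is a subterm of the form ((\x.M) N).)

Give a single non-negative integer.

Term: (((((\d.(\e.((d e) e))) (\a.a)) ((\a.a) p)) u) (\f.(\g.(\h.((f h) g)))))
  Redex: ((\d.(\e.((d e) e))) (\a.a))
  Redex: ((\a.a) p)
Total redexes: 2

Answer: 2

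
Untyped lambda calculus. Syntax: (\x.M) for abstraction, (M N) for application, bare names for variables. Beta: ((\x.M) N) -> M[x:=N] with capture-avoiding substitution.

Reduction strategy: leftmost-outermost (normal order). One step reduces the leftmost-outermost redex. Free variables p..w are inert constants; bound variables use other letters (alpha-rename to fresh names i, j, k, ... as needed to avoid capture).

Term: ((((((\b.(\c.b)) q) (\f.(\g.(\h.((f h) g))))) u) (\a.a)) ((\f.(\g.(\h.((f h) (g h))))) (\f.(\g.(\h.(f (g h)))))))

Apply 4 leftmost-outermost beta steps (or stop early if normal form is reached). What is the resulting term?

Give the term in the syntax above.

Step 0: ((((((\b.(\c.b)) q) (\f.(\g.(\h.((f h) g))))) u) (\a.a)) ((\f.(\g.(\h.((f h) (g h))))) (\f.(\g.(\h.(f (g h)))))))
Step 1: (((((\c.q) (\f.(\g.(\h.((f h) g))))) u) (\a.a)) ((\f.(\g.(\h.((f h) (g h))))) (\f.(\g.(\h.(f (g h)))))))
Step 2: (((q u) (\a.a)) ((\f.(\g.(\h.((f h) (g h))))) (\f.(\g.(\h.(f (g h)))))))
Step 3: (((q u) (\a.a)) (\g.(\h.(((\f.(\g.(\h.(f (g h))))) h) (g h)))))
Step 4: (((q u) (\a.a)) (\g.(\h.((\g.(\i.(h (g i)))) (g h)))))

Answer: (((q u) (\a.a)) (\g.(\h.((\g.(\i.(h (g i)))) (g h)))))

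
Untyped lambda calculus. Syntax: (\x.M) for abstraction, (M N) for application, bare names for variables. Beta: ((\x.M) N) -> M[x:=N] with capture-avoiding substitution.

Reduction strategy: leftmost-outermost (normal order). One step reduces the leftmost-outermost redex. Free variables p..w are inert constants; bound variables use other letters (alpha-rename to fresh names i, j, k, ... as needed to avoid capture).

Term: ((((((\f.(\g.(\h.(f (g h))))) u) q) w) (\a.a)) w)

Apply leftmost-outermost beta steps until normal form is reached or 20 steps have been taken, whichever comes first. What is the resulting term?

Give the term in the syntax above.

Answer: (((u (q w)) (\a.a)) w)

Derivation:
Step 0: ((((((\f.(\g.(\h.(f (g h))))) u) q) w) (\a.a)) w)
Step 1: (((((\g.(\h.(u (g h)))) q) w) (\a.a)) w)
Step 2: ((((\h.(u (q h))) w) (\a.a)) w)
Step 3: (((u (q w)) (\a.a)) w)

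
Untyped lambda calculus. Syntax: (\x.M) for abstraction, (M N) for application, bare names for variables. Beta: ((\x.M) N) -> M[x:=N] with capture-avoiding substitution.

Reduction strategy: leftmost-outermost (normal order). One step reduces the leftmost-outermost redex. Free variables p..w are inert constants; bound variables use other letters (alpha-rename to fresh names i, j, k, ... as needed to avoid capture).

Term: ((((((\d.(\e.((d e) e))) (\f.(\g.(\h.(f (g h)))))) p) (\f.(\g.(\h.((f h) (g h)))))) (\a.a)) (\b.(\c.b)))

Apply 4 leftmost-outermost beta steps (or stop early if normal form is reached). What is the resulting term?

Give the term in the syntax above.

Step 0: ((((((\d.(\e.((d e) e))) (\f.(\g.(\h.(f (g h)))))) p) (\f.(\g.(\h.((f h) (g h)))))) (\a.a)) (\b.(\c.b)))
Step 1: (((((\e.(((\f.(\g.(\h.(f (g h))))) e) e)) p) (\f.(\g.(\h.((f h) (g h)))))) (\a.a)) (\b.(\c.b)))
Step 2: ((((((\f.(\g.(\h.(f (g h))))) p) p) (\f.(\g.(\h.((f h) (g h)))))) (\a.a)) (\b.(\c.b)))
Step 3: (((((\g.(\h.(p (g h)))) p) (\f.(\g.(\h.((f h) (g h)))))) (\a.a)) (\b.(\c.b)))
Step 4: ((((\h.(p (p h))) (\f.(\g.(\h.((f h) (g h)))))) (\a.a)) (\b.(\c.b)))

Answer: ((((\h.(p (p h))) (\f.(\g.(\h.((f h) (g h)))))) (\a.a)) (\b.(\c.b)))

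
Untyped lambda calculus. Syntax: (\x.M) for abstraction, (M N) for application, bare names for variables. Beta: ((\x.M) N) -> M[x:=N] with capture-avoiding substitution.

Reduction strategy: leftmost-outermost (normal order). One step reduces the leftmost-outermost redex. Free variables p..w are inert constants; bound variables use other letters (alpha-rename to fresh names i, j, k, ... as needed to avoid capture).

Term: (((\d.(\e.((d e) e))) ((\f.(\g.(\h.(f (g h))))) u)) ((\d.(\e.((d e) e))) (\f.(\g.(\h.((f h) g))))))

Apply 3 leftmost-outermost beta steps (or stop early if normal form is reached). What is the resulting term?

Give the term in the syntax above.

Answer: (((\g.(\h.(u (g h)))) ((\d.(\e.((d e) e))) (\f.(\g.(\h.((f h) g)))))) ((\d.(\e.((d e) e))) (\f.(\g.(\h.((f h) g))))))

Derivation:
Step 0: (((\d.(\e.((d e) e))) ((\f.(\g.(\h.(f (g h))))) u)) ((\d.(\e.((d e) e))) (\f.(\g.(\h.((f h) g))))))
Step 1: ((\e.((((\f.(\g.(\h.(f (g h))))) u) e) e)) ((\d.(\e.((d e) e))) (\f.(\g.(\h.((f h) g))))))
Step 2: ((((\f.(\g.(\h.(f (g h))))) u) ((\d.(\e.((d e) e))) (\f.(\g.(\h.((f h) g)))))) ((\d.(\e.((d e) e))) (\f.(\g.(\h.((f h) g))))))
Step 3: (((\g.(\h.(u (g h)))) ((\d.(\e.((d e) e))) (\f.(\g.(\h.((f h) g)))))) ((\d.(\e.((d e) e))) (\f.(\g.(\h.((f h) g))))))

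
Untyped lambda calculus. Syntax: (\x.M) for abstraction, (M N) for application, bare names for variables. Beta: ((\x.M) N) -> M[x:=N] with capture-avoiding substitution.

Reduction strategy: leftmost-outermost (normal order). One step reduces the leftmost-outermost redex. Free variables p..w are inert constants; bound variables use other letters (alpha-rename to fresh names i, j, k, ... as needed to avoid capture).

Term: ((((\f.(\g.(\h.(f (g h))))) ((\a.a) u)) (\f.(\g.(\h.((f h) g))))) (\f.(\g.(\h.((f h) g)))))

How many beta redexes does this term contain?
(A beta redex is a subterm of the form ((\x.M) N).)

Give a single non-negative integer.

Answer: 2

Derivation:
Term: ((((\f.(\g.(\h.(f (g h))))) ((\a.a) u)) (\f.(\g.(\h.((f h) g))))) (\f.(\g.(\h.((f h) g)))))
  Redex: ((\f.(\g.(\h.(f (g h))))) ((\a.a) u))
  Redex: ((\a.a) u)
Total redexes: 2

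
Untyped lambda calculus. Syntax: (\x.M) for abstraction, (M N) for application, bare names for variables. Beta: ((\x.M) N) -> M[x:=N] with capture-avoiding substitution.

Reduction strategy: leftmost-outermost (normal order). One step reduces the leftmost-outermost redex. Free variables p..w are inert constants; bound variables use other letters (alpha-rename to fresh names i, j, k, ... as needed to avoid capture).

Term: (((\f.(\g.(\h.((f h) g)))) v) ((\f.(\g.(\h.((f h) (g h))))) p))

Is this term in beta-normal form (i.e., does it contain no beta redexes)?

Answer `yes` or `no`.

Answer: no

Derivation:
Term: (((\f.(\g.(\h.((f h) g)))) v) ((\f.(\g.(\h.((f h) (g h))))) p))
Found 2 beta redex(es).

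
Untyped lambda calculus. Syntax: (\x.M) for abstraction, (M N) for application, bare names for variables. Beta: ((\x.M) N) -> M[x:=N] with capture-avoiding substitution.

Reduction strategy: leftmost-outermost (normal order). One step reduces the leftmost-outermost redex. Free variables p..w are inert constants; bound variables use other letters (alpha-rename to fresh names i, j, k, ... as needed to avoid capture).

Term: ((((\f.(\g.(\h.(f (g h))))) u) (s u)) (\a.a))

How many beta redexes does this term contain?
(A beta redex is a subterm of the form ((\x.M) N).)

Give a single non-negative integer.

Term: ((((\f.(\g.(\h.(f (g h))))) u) (s u)) (\a.a))
  Redex: ((\f.(\g.(\h.(f (g h))))) u)
Total redexes: 1

Answer: 1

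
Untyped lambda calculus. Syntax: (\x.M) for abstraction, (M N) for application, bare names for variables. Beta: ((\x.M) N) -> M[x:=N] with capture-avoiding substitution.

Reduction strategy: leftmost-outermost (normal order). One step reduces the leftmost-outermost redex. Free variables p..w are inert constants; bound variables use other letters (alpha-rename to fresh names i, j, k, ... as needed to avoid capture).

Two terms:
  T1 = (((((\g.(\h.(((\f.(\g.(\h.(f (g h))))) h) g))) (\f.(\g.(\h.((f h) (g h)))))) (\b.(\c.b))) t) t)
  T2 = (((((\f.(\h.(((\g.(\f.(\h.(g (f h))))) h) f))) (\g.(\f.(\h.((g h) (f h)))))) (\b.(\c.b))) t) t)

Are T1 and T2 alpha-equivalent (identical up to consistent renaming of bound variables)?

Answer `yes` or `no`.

Answer: yes

Derivation:
Term 1: (((((\g.(\h.(((\f.(\g.(\h.(f (g h))))) h) g))) (\f.(\g.(\h.((f h) (g h)))))) (\b.(\c.b))) t) t)
Term 2: (((((\f.(\h.(((\g.(\f.(\h.(g (f h))))) h) f))) (\g.(\f.(\h.((g h) (f h)))))) (\b.(\c.b))) t) t)
Alpha-equivalence: compare structure up to binder renaming.
Result: True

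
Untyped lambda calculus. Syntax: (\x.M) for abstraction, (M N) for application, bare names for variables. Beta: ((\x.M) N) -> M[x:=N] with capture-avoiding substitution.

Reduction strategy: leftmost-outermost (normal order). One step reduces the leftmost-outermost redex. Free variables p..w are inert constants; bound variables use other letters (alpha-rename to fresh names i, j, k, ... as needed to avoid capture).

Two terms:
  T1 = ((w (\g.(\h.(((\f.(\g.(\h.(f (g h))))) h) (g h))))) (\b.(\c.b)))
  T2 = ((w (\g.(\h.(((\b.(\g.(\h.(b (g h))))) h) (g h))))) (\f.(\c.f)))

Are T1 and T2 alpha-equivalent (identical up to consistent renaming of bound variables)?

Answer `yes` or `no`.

Term 1: ((w (\g.(\h.(((\f.(\g.(\h.(f (g h))))) h) (g h))))) (\b.(\c.b)))
Term 2: ((w (\g.(\h.(((\b.(\g.(\h.(b (g h))))) h) (g h))))) (\f.(\c.f)))
Alpha-equivalence: compare structure up to binder renaming.
Result: True

Answer: yes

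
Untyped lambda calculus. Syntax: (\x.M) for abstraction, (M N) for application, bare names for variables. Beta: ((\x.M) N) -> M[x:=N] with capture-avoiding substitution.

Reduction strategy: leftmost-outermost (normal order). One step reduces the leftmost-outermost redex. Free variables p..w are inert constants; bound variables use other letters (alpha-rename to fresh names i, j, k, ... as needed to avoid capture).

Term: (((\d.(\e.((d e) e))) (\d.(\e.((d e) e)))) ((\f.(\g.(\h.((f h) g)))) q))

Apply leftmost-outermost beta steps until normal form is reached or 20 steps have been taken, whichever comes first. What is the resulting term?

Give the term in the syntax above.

Step 0: (((\d.(\e.((d e) e))) (\d.(\e.((d e) e)))) ((\f.(\g.(\h.((f h) g)))) q))
Step 1: ((\e.(((\d.(\e.((d e) e))) e) e)) ((\f.(\g.(\h.((f h) g)))) q))
Step 2: (((\d.(\e.((d e) e))) ((\f.(\g.(\h.((f h) g)))) q)) ((\f.(\g.(\h.((f h) g)))) q))
Step 3: ((\e.((((\f.(\g.(\h.((f h) g)))) q) e) e)) ((\f.(\g.(\h.((f h) g)))) q))
Step 4: ((((\f.(\g.(\h.((f h) g)))) q) ((\f.(\g.(\h.((f h) g)))) q)) ((\f.(\g.(\h.((f h) g)))) q))
Step 5: (((\g.(\h.((q h) g))) ((\f.(\g.(\h.((f h) g)))) q)) ((\f.(\g.(\h.((f h) g)))) q))
Step 6: ((\h.((q h) ((\f.(\g.(\h.((f h) g)))) q))) ((\f.(\g.(\h.((f h) g)))) q))
Step 7: ((q ((\f.(\g.(\h.((f h) g)))) q)) ((\f.(\g.(\h.((f h) g)))) q))
Step 8: ((q (\g.(\h.((q h) g)))) ((\f.(\g.(\h.((f h) g)))) q))
Step 9: ((q (\g.(\h.((q h) g)))) (\g.(\h.((q h) g))))

Answer: ((q (\g.(\h.((q h) g)))) (\g.(\h.((q h) g))))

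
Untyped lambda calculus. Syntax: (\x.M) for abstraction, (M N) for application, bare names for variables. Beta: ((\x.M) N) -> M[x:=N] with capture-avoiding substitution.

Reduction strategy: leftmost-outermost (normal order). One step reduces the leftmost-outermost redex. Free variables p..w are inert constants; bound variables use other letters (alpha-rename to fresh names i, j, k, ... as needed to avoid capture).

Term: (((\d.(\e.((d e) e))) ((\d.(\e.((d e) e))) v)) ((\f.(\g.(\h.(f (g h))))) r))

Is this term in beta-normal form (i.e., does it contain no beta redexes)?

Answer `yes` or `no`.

Answer: no

Derivation:
Term: (((\d.(\e.((d e) e))) ((\d.(\e.((d e) e))) v)) ((\f.(\g.(\h.(f (g h))))) r))
Found 3 beta redex(es).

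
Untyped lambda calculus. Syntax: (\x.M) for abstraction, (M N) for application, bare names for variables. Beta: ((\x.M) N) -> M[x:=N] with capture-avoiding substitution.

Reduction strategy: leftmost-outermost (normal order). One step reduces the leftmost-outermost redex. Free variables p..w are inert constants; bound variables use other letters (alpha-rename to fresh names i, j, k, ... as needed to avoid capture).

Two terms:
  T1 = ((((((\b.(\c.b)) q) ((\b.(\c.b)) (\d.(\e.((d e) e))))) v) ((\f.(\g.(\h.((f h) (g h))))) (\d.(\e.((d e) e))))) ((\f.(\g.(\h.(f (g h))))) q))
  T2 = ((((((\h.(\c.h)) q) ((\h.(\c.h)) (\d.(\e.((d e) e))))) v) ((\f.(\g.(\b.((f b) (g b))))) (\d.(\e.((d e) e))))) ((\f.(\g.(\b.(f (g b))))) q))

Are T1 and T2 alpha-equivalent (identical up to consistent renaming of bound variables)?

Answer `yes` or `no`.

Answer: yes

Derivation:
Term 1: ((((((\b.(\c.b)) q) ((\b.(\c.b)) (\d.(\e.((d e) e))))) v) ((\f.(\g.(\h.((f h) (g h))))) (\d.(\e.((d e) e))))) ((\f.(\g.(\h.(f (g h))))) q))
Term 2: ((((((\h.(\c.h)) q) ((\h.(\c.h)) (\d.(\e.((d e) e))))) v) ((\f.(\g.(\b.((f b) (g b))))) (\d.(\e.((d e) e))))) ((\f.(\g.(\b.(f (g b))))) q))
Alpha-equivalence: compare structure up to binder renaming.
Result: True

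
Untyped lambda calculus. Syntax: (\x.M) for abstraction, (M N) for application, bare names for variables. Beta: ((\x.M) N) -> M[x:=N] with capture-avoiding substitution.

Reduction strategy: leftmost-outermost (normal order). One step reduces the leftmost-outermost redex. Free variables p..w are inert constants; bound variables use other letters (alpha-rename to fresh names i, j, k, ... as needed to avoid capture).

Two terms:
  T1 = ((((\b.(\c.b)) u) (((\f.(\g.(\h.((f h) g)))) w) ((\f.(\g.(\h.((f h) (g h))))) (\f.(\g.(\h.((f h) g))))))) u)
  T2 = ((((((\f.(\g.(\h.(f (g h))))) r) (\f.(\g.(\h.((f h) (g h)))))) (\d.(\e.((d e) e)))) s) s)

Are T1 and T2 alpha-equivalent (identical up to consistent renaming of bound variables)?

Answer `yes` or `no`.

Answer: no

Derivation:
Term 1: ((((\b.(\c.b)) u) (((\f.(\g.(\h.((f h) g)))) w) ((\f.(\g.(\h.((f h) (g h))))) (\f.(\g.(\h.((f h) g))))))) u)
Term 2: ((((((\f.(\g.(\h.(f (g h))))) r) (\f.(\g.(\h.((f h) (g h)))))) (\d.(\e.((d e) e)))) s) s)
Alpha-equivalence: compare structure up to binder renaming.
Result: False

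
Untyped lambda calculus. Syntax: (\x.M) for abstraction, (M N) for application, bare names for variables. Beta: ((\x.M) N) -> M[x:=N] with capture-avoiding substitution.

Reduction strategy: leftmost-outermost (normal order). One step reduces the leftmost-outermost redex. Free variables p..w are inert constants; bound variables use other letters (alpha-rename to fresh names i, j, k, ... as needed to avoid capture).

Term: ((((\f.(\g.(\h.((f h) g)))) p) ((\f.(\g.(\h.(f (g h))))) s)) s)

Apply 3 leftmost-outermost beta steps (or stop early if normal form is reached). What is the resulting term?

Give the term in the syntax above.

Step 0: ((((\f.(\g.(\h.((f h) g)))) p) ((\f.(\g.(\h.(f (g h))))) s)) s)
Step 1: (((\g.(\h.((p h) g))) ((\f.(\g.(\h.(f (g h))))) s)) s)
Step 2: ((\h.((p h) ((\f.(\g.(\h.(f (g h))))) s))) s)
Step 3: ((p s) ((\f.(\g.(\h.(f (g h))))) s))

Answer: ((p s) ((\f.(\g.(\h.(f (g h))))) s))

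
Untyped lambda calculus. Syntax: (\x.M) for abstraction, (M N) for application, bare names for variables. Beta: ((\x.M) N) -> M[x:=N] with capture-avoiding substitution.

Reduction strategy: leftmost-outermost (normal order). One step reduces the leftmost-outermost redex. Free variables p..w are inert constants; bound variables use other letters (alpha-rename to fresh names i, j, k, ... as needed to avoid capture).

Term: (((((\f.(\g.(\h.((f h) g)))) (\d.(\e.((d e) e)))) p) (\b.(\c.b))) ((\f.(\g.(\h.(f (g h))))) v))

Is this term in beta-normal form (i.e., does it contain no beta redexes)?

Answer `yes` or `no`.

Answer: no

Derivation:
Term: (((((\f.(\g.(\h.((f h) g)))) (\d.(\e.((d e) e)))) p) (\b.(\c.b))) ((\f.(\g.(\h.(f (g h))))) v))
Found 2 beta redex(es).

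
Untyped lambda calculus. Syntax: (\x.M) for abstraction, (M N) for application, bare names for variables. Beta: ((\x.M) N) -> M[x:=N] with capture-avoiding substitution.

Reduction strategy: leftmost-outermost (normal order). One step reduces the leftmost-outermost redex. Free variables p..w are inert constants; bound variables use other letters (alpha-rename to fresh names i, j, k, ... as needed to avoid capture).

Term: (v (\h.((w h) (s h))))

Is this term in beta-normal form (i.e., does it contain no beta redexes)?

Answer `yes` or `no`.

Answer: yes

Derivation:
Term: (v (\h.((w h) (s h))))
No beta redexes found.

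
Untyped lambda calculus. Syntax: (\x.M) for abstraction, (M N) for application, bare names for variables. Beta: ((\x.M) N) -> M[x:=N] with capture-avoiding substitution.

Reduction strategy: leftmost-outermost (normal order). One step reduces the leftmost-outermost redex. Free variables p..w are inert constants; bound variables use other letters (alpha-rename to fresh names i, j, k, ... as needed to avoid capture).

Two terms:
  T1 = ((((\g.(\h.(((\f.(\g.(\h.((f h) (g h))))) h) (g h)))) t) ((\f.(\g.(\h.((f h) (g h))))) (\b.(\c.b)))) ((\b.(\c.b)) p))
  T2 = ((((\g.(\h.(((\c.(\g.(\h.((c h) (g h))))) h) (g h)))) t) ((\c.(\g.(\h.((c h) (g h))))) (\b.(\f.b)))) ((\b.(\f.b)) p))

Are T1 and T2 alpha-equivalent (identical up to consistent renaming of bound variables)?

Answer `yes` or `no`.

Term 1: ((((\g.(\h.(((\f.(\g.(\h.((f h) (g h))))) h) (g h)))) t) ((\f.(\g.(\h.((f h) (g h))))) (\b.(\c.b)))) ((\b.(\c.b)) p))
Term 2: ((((\g.(\h.(((\c.(\g.(\h.((c h) (g h))))) h) (g h)))) t) ((\c.(\g.(\h.((c h) (g h))))) (\b.(\f.b)))) ((\b.(\f.b)) p))
Alpha-equivalence: compare structure up to binder renaming.
Result: True

Answer: yes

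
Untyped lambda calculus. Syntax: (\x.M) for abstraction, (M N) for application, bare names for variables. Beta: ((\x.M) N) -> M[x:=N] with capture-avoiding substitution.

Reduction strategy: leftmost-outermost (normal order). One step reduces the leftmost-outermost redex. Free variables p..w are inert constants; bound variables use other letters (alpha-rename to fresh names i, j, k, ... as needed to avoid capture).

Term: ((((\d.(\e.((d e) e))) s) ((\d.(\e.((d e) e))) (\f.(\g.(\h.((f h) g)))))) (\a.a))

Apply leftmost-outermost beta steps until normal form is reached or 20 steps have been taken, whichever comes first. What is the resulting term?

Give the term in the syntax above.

Answer: (((s (\e.(\h.((e h) e)))) (\e.(\h.((e h) e)))) (\a.a))

Derivation:
Step 0: ((((\d.(\e.((d e) e))) s) ((\d.(\e.((d e) e))) (\f.(\g.(\h.((f h) g)))))) (\a.a))
Step 1: (((\e.((s e) e)) ((\d.(\e.((d e) e))) (\f.(\g.(\h.((f h) g)))))) (\a.a))
Step 2: (((s ((\d.(\e.((d e) e))) (\f.(\g.(\h.((f h) g)))))) ((\d.(\e.((d e) e))) (\f.(\g.(\h.((f h) g)))))) (\a.a))
Step 3: (((s (\e.(((\f.(\g.(\h.((f h) g)))) e) e))) ((\d.(\e.((d e) e))) (\f.(\g.(\h.((f h) g)))))) (\a.a))
Step 4: (((s (\e.((\g.(\h.((e h) g))) e))) ((\d.(\e.((d e) e))) (\f.(\g.(\h.((f h) g)))))) (\a.a))
Step 5: (((s (\e.(\h.((e h) e)))) ((\d.(\e.((d e) e))) (\f.(\g.(\h.((f h) g)))))) (\a.a))
Step 6: (((s (\e.(\h.((e h) e)))) (\e.(((\f.(\g.(\h.((f h) g)))) e) e))) (\a.a))
Step 7: (((s (\e.(\h.((e h) e)))) (\e.((\g.(\h.((e h) g))) e))) (\a.a))
Step 8: (((s (\e.(\h.((e h) e)))) (\e.(\h.((e h) e)))) (\a.a))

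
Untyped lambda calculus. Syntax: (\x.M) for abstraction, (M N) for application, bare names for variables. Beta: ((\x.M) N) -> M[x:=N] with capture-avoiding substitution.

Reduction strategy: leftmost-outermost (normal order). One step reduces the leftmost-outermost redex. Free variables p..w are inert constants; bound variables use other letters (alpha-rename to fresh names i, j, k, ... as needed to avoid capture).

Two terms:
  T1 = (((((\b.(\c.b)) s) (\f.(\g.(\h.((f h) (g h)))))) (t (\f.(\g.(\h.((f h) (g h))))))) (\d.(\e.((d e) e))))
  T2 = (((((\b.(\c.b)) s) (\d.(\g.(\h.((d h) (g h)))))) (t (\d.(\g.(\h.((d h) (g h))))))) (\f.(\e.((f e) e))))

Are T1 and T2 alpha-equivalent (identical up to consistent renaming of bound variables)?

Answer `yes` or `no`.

Answer: yes

Derivation:
Term 1: (((((\b.(\c.b)) s) (\f.(\g.(\h.((f h) (g h)))))) (t (\f.(\g.(\h.((f h) (g h))))))) (\d.(\e.((d e) e))))
Term 2: (((((\b.(\c.b)) s) (\d.(\g.(\h.((d h) (g h)))))) (t (\d.(\g.(\h.((d h) (g h))))))) (\f.(\e.((f e) e))))
Alpha-equivalence: compare structure up to binder renaming.
Result: True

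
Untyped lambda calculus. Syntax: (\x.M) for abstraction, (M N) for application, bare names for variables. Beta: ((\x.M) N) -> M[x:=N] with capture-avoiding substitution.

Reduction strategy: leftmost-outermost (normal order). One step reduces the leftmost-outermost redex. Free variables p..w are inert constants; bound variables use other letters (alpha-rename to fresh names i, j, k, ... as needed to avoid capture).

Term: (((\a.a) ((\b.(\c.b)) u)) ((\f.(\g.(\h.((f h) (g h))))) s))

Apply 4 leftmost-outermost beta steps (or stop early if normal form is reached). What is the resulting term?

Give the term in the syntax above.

Step 0: (((\a.a) ((\b.(\c.b)) u)) ((\f.(\g.(\h.((f h) (g h))))) s))
Step 1: (((\b.(\c.b)) u) ((\f.(\g.(\h.((f h) (g h))))) s))
Step 2: ((\c.u) ((\f.(\g.(\h.((f h) (g h))))) s))
Step 3: u
Step 4: (normal form reached)

Answer: u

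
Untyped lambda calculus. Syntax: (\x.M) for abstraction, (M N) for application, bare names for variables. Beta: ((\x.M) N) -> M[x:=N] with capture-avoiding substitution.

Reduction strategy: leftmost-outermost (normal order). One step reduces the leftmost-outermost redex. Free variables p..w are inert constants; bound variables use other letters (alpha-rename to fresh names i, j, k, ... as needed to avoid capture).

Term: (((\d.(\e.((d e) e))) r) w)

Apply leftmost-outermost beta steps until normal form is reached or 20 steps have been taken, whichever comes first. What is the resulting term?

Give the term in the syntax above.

Answer: ((r w) w)

Derivation:
Step 0: (((\d.(\e.((d e) e))) r) w)
Step 1: ((\e.((r e) e)) w)
Step 2: ((r w) w)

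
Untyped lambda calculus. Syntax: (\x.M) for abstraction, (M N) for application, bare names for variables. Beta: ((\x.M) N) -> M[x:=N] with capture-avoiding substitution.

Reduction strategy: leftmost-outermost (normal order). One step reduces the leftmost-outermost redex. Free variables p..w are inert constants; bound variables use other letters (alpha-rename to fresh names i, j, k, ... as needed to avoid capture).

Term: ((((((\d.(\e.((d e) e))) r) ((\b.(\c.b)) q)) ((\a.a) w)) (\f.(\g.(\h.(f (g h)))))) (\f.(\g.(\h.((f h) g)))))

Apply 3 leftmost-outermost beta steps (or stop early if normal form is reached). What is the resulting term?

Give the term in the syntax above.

Step 0: ((((((\d.(\e.((d e) e))) r) ((\b.(\c.b)) q)) ((\a.a) w)) (\f.(\g.(\h.(f (g h)))))) (\f.(\g.(\h.((f h) g)))))
Step 1: (((((\e.((r e) e)) ((\b.(\c.b)) q)) ((\a.a) w)) (\f.(\g.(\h.(f (g h)))))) (\f.(\g.(\h.((f h) g)))))
Step 2: (((((r ((\b.(\c.b)) q)) ((\b.(\c.b)) q)) ((\a.a) w)) (\f.(\g.(\h.(f (g h)))))) (\f.(\g.(\h.((f h) g)))))
Step 3: (((((r (\c.q)) ((\b.(\c.b)) q)) ((\a.a) w)) (\f.(\g.(\h.(f (g h)))))) (\f.(\g.(\h.((f h) g)))))

Answer: (((((r (\c.q)) ((\b.(\c.b)) q)) ((\a.a) w)) (\f.(\g.(\h.(f (g h)))))) (\f.(\g.(\h.((f h) g)))))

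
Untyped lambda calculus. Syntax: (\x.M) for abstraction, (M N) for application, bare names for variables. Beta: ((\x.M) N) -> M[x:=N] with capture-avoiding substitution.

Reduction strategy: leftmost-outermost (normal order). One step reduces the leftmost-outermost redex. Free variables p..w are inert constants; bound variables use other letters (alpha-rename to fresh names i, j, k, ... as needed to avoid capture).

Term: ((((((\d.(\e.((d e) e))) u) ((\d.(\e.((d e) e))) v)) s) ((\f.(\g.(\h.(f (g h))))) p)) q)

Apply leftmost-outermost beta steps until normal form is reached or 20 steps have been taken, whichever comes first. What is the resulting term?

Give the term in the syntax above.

Answer: (((((u (\e.((v e) e))) (\e.((v e) e))) s) (\g.(\h.(p (g h))))) q)

Derivation:
Step 0: ((((((\d.(\e.((d e) e))) u) ((\d.(\e.((d e) e))) v)) s) ((\f.(\g.(\h.(f (g h))))) p)) q)
Step 1: (((((\e.((u e) e)) ((\d.(\e.((d e) e))) v)) s) ((\f.(\g.(\h.(f (g h))))) p)) q)
Step 2: (((((u ((\d.(\e.((d e) e))) v)) ((\d.(\e.((d e) e))) v)) s) ((\f.(\g.(\h.(f (g h))))) p)) q)
Step 3: (((((u (\e.((v e) e))) ((\d.(\e.((d e) e))) v)) s) ((\f.(\g.(\h.(f (g h))))) p)) q)
Step 4: (((((u (\e.((v e) e))) (\e.((v e) e))) s) ((\f.(\g.(\h.(f (g h))))) p)) q)
Step 5: (((((u (\e.((v e) e))) (\e.((v e) e))) s) (\g.(\h.(p (g h))))) q)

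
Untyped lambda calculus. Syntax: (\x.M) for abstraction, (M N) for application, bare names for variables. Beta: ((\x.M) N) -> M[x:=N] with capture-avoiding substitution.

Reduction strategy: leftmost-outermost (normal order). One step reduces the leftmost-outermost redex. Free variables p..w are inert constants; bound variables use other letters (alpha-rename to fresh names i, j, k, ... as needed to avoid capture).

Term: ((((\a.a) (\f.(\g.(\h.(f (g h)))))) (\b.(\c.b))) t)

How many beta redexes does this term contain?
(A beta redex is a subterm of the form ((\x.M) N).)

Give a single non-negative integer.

Term: ((((\a.a) (\f.(\g.(\h.(f (g h)))))) (\b.(\c.b))) t)
  Redex: ((\a.a) (\f.(\g.(\h.(f (g h))))))
Total redexes: 1

Answer: 1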